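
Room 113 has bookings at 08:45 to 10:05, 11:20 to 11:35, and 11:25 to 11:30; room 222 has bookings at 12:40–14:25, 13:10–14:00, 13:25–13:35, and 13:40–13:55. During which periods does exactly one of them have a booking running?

First set merges to 08:45–10:05, 11:20–11:35.
Second set merges to 12:40–14:25.
A but not B: 08:45–10:05, 11:20–11:35.
B but not A: 12:40–14:25.
Combining gives A △ B.

08:45–10:05, 11:20–11:35, 12:40–14:25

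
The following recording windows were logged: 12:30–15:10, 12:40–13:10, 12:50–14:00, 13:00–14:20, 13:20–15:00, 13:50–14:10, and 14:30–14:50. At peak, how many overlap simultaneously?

5

At 13:50, 5 of the intervals are simultaneously active.
No point has more.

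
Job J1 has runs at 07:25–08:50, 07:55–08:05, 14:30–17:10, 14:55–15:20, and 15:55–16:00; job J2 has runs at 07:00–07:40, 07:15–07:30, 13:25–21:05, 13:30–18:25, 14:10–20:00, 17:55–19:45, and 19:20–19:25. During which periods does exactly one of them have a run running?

07:00-07:25, 07:40-08:50, 13:25-14:30, 17:10-21:05

A, merged: 07:25-08:50, 14:30-17:10.
B, merged: 07:00-07:40, 13:25-21:05.
Only in the first: 07:40-08:50.
Only in the second: 07:00-07:25, 13:25-14:30, 17:10-21:05.
Together these are the periods covered by exactly one.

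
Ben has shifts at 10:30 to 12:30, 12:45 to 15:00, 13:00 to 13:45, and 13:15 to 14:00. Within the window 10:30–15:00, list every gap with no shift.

12:30-12:45

After merging, the occupied span is 10:30-12:30, 12:45-15:00.
Uncovered inside 10:30-15:00: 12:30-12:45.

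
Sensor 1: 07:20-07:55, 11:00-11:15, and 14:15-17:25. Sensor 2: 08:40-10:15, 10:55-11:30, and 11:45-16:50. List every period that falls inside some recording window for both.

07:20-07:55 meets no B interval.
11:00-11:15 ∩ B → 11:00-11:15.
14:15-17:25 ∩ B → 14:15-16:50.

11:00-11:15, 14:15-16:50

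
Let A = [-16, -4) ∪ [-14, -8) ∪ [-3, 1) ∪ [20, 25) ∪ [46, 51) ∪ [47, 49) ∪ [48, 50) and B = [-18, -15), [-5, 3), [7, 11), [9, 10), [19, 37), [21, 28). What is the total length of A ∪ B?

48

Merge the first list: [-16, -4), [-3, 1), [20, 25), [46, 51).
Merge the second list: [-18, -15), [-5, 3), [7, 11), [19, 37).
A ∪ B = [-18, 3), [7, 11), [19, 37), [46, 51).
Total: 21 + 4 + 18 + 5 = 48.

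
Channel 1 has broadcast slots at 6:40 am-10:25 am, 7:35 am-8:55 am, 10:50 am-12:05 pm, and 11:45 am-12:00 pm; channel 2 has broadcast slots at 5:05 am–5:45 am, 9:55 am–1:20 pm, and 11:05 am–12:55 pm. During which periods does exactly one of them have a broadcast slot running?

Merge the first list: 6:40 am–10:25 am, 10:50 am–12:05 pm.
Merge the second list: 5:05 am–5:45 am, 9:55 am–1:20 pm.
A but not B: 6:40 am–9:55 am.
B but not A: 5:05 am–5:45 am, 10:25 am–10:50 am, 12:05 pm–1:20 pm.
Combining gives A △ B.

5:05 am–5:45 am, 6:40 am–9:55 am, 10:25 am–10:50 am, 12:05 pm–1:20 pm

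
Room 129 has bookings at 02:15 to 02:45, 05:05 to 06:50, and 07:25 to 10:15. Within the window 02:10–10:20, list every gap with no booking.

After merging, the occupied span is 02:15–02:45, 05:05–06:50, 07:25–10:15.
Complement within 02:10–10:20: 02:10–02:15, 02:45–05:05, 06:50–07:25, 10:15–10:20.

02:10–02:15, 02:45–05:05, 06:50–07:25, 10:15–10:20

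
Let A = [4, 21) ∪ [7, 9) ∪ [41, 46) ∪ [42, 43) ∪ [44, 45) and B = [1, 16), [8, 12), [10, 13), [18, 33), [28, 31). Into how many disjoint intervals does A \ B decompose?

A, merged: [4, 21), [41, 46).
B, merged: [1, 16), [18, 33).
A \ B = [16, 18), [41, 46).
That is 2 disjoint pieces.

2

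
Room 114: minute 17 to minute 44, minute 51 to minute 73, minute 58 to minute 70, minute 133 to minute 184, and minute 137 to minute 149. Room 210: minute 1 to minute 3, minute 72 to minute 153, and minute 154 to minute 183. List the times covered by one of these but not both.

A, merged: minute 17 to minute 44, minute 51 to minute 73, minute 133 to minute 184.
A \ B = minute 17 to minute 44, minute 51 to minute 72, minute 153 to minute 154, minute 183 to minute 184.
B \ A = minute 1 to minute 3, minute 73 to minute 133.
Union of the two gives the symmetric difference.

minute 1 to minute 3, minute 17 to minute 44, minute 51 to minute 72, minute 73 to minute 133, minute 153 to minute 154, minute 183 to minute 184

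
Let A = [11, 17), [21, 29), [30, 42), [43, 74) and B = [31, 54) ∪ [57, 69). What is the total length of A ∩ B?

A ∩ B = [31, 42), [43, 54), [57, 69).
Total: 11 + 11 + 12 = 34.

34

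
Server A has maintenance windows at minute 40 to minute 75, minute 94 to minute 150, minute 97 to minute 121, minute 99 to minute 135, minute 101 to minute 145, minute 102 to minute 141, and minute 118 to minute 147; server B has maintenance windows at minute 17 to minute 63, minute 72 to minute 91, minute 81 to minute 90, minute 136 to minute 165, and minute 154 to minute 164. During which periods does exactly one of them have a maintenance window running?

minute 17 to minute 40, minute 63 to minute 72, minute 75 to minute 91, minute 94 to minute 136, minute 150 to minute 165

A, merged: minute 40 to minute 75, minute 94 to minute 150.
B, merged: minute 17 to minute 63, minute 72 to minute 91, minute 136 to minute 165.
A \ B = minute 63 to minute 72, minute 94 to minute 136.
B \ A = minute 17 to minute 40, minute 75 to minute 91, minute 150 to minute 165.
Union of the two gives the symmetric difference.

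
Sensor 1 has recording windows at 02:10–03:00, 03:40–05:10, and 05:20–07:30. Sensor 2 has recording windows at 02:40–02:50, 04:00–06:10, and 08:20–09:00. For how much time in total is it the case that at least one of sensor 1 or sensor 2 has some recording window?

5 h 20 min

A ∪ B = 02:10–03:00, 03:40–07:30, 08:20–09:00.
Total: 50 min + 3 h 50 min + 40 min = 5 h 20 min.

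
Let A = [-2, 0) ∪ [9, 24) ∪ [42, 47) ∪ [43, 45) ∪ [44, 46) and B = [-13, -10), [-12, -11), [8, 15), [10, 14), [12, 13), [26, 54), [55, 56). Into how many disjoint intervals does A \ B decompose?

2

Merge the first list: [-2, 0), [9, 24), [42, 47).
Merge the second list: [-13, -10), [8, 15), [26, 54), [55, 56).
A \ B = [-2, 0), [15, 24).
That is 2 disjoint pieces.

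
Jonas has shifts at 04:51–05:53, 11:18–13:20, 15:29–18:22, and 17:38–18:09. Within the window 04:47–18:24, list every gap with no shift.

04:47-04:51, 05:53-11:18, 13:20-15:29, 18:22-18:24

After merging, the occupied span is 04:51-05:53, 11:18-13:20, 15:29-18:22.
Gaps within 04:47-18:24: 04:47-04:51, 05:53-11:18, 13:20-15:29, 18:22-18:24.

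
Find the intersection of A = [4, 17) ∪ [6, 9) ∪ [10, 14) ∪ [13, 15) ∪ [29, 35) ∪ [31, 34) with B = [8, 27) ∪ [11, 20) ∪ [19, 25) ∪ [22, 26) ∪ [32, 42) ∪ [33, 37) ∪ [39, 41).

[8, 17) ∪ [32, 35)

Merge the first list: [4, 17), [29, 35).
Merge the second list: [8, 27), [32, 42).
[4, 17) ∩ B → [8, 17).
[29, 35) ∩ B → [32, 35).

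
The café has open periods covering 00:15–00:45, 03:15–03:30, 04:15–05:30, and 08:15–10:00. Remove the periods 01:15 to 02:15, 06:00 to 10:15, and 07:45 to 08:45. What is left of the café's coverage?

B, merged: 01:15–02:15, 06:00–10:15.
00:15–00:45: nothing removed.
03:15–03:30: nothing removed.
04:15–05:30: nothing removed.
08:15–10:00: entirely removed.

00:15–00:45, 03:15–03:30, 04:15–05:30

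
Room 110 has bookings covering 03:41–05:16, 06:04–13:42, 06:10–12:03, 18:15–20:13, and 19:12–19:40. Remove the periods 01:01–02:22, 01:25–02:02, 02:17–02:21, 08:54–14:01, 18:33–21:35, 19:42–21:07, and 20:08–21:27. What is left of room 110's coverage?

03:41–05:16, 06:04–08:54, 18:15–18:33

First set merges to 03:41–05:16, 06:04–13:42, 18:15–20:13.
Second set merges to 01:01–02:22, 08:54–14:01, 18:33–21:35.
03:41–05:16: no B overlap → unchanged.
06:04–13:42 minus B → 06:04–08:54.
18:15–20:13 minus B → 18:15–18:33.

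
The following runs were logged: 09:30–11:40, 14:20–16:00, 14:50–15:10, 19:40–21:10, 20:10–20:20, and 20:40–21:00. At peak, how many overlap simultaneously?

Sweep endpoints in order; track running count of active intervals.
Peak of 2 reached at 14:50.

2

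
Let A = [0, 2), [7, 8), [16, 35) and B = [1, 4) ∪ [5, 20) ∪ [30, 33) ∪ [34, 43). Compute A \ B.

[0, 2) minus B → [0, 1).
[7, 8): fully covered by B → removed.
[16, 35) minus B → [20, 30), [33, 34).

[0, 1) ∪ [20, 30) ∪ [33, 34)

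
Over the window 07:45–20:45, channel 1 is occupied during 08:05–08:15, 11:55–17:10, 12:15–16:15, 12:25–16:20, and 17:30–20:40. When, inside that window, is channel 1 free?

07:45–08:05, 08:15–11:55, 17:10–17:30, 20:40–20:45

After merging, the occupied span is 08:05–08:15, 11:55–17:10, 17:30–20:40.
Gaps within 07:45–20:45: 07:45–08:05, 08:15–11:55, 17:10–17:30, 20:40–20:45.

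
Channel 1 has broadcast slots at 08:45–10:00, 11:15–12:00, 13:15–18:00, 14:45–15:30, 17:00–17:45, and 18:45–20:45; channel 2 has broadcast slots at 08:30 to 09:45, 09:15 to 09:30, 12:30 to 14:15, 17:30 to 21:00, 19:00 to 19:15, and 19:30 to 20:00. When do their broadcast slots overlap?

First set merges to 08:45–10:00, 11:15–12:00, 13:15–18:00, 18:45–20:45.
Second set merges to 08:30–09:45, 12:30–14:15, 17:30–21:00.
08:45–10:00 ∩ B → 08:45–09:45.
11:15–12:00 meets no B interval.
13:15–18:00 ∩ B → 13:15–14:15, 17:30–18:00.
18:45–20:45 ∩ B → 18:45–20:45.

08:45–09:45, 13:15–14:15, 17:30–18:00, 18:45–20:45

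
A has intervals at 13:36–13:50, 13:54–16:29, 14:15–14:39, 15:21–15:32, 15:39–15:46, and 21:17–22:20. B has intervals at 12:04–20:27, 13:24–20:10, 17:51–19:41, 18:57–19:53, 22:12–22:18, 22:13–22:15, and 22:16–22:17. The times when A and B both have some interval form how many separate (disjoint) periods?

3

First set merges to 13:36–13:50, 13:54–16:29, 21:17–22:20.
Second set merges to 12:04–20:27, 22:12–22:18.
A ∩ B = 13:36–13:50, 13:54–16:29, 22:12–22:18.
That is 3 disjoint pieces.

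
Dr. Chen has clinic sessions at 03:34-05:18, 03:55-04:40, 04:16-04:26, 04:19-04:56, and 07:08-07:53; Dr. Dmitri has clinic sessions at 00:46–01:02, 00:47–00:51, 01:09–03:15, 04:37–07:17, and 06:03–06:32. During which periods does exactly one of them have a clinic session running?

00:46–01:02, 01:09–03:15, 03:34–04:37, 05:18–07:08, 07:17–07:53

A, merged: 03:34–05:18, 07:08–07:53.
B, merged: 00:46–01:02, 01:09–03:15, 04:37–07:17.
A \ B = 03:34–04:37, 07:17–07:53.
B \ A = 00:46–01:02, 01:09–03:15, 05:18–07:08.
Union of the two gives the symmetric difference.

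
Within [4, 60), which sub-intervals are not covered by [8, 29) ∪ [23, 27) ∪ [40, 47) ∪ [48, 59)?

Covered (merged): [8, 29), [40, 47), [48, 59).
Gaps within [4, 60): [4, 8), [29, 40), [47, 48), [59, 60).

[4, 8) ∪ [29, 40) ∪ [47, 48) ∪ [59, 60)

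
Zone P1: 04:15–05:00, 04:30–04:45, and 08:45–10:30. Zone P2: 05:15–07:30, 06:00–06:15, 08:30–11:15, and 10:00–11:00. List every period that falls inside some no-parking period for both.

Merge the first list: 04:15-05:00, 08:45-10:30.
Merge the second list: 05:15-07:30, 08:30-11:15.
04:15-05:00 meets no B interval.
08:45-10:30 ∩ B → 08:45-10:30.

08:45-10:30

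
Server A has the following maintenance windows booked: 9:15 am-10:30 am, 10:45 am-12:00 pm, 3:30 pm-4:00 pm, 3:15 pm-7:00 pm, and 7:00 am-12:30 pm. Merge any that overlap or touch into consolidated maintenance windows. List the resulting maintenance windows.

7:00 am–12:30 pm, 3:15 pm–7:00 pm

Sort by start: 7:00 am–12:30 pm, 9:15 am–10:30 am, 10:45 am–12:00 pm, 3:15 pm–7:00 pm, 3:30 pm–4:00 pm.
9:15 am–10:30 am overlaps/touches 7:00 am–12:30 pm → extend to 7:00 am–12:30 pm.
10:45 am–12:00 pm overlaps/touches 7:00 am–12:30 pm → extend to 7:00 am–12:30 pm.
3:15 pm–7:00 pm is disjoint → start new block.
3:30 pm–4:00 pm overlaps/touches 3:15 pm–7:00 pm → extend to 3:15 pm–7:00 pm.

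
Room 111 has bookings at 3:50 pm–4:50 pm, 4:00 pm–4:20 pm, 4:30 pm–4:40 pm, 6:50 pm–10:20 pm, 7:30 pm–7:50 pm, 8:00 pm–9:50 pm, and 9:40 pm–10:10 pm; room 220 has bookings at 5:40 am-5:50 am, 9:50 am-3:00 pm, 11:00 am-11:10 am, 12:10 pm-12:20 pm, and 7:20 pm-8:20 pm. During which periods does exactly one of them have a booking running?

Merge the first list: 3:50 pm-4:50 pm, 6:50 pm-10:20 pm.
Merge the second list: 5:40 am-5:50 am, 9:50 am-3:00 pm, 7:20 pm-8:20 pm.
Only in the first: 3:50 pm-4:50 pm, 6:50 pm-7:20 pm, 8:20 pm-10:20 pm.
Only in the second: 5:40 am-5:50 am, 9:50 am-3:00 pm.
Together these are the periods covered by exactly one.

5:40 am-5:50 am, 9:50 am-3:00 pm, 3:50 pm-4:50 pm, 6:50 pm-7:20 pm, 8:20 pm-10:20 pm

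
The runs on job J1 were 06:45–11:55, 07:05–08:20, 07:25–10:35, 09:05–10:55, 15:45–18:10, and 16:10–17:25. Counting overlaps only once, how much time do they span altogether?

7 h 35 min

Merged: 06:45–11:55, 15:45–18:10.
Lengths: 5 h 10 min + 2 h 25 min = 7 h 35 min.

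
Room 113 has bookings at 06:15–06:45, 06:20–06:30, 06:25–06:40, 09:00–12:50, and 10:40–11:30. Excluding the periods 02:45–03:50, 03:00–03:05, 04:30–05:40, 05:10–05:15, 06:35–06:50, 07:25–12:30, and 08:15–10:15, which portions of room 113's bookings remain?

First set merges to 06:15–06:45, 09:00–12:50.
Second set merges to 02:45–03:50, 04:30–05:40, 06:35–06:50, 07:25–12:30.
06:15–06:45 with B removed leaves 06:15–06:35.
09:00–12:50 with B removed leaves 12:30–12:50.

06:15–06:35, 12:30–12:50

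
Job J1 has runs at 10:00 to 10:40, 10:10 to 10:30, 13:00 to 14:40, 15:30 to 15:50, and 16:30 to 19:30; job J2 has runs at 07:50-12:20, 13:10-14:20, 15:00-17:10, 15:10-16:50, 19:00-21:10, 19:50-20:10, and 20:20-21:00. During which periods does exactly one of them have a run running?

07:50–10:00, 10:40–12:20, 13:00–13:10, 14:20–14:40, 15:00–15:30, 15:50–16:30, 17:10–19:00, 19:30–21:10

Merge the first list: 10:00–10:40, 13:00–14:40, 15:30–15:50, 16:30–19:30.
Merge the second list: 07:50–12:20, 13:10–14:20, 15:00–17:10, 19:00–21:10.
A but not B: 13:00–13:10, 14:20–14:40, 17:10–19:00.
B but not A: 07:50–10:00, 10:40–12:20, 15:00–15:30, 15:50–16:30, 19:30–21:10.
Combining gives A △ B.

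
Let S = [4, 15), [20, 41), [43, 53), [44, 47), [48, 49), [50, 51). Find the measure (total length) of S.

42

Merged: [4, 15), [20, 41), [43, 53).
Lengths: 11 + 21 + 10 = 42.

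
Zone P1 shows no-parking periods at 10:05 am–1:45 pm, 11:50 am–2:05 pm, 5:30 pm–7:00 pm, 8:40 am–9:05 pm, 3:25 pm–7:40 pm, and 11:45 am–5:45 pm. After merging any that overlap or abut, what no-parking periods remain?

Sort by start: 8:40 am–9:05 pm, 10:05 am–1:45 pm, 11:45 am–5:45 pm, 11:50 am–2:05 pm, 3:25 pm–7:40 pm, 5:30 pm–7:00 pm.
10:05 am–1:45 pm overlaps/touches 8:40 am–9:05 pm → extend to 8:40 am–9:05 pm.
11:45 am–5:45 pm overlaps/touches 8:40 am–9:05 pm → extend to 8:40 am–9:05 pm.
11:50 am–2:05 pm overlaps/touches 8:40 am–9:05 pm → extend to 8:40 am–9:05 pm.
3:25 pm–7:40 pm overlaps/touches 8:40 am–9:05 pm → extend to 8:40 am–9:05 pm.
5:30 pm–7:00 pm overlaps/touches 8:40 am–9:05 pm → extend to 8:40 am–9:05 pm.

8:40 am–9:05 pm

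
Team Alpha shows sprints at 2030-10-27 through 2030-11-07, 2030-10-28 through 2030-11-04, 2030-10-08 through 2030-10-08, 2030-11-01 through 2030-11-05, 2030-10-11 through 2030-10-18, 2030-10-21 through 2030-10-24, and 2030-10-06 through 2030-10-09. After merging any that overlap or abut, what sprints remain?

2030-10-06 through 2030-10-09, 2030-10-11 through 2030-10-18, 2030-10-21 through 2030-10-24, 2030-10-27 through 2030-11-07

Sort by start: 2030-10-06 through 2030-10-09, 2030-10-08 through 2030-10-08, 2030-10-11 through 2030-10-18, 2030-10-21 through 2030-10-24, 2030-10-27 through 2030-11-07, 2030-10-28 through 2030-11-04, 2030-11-01 through 2030-11-05.
2030-10-08 through 2030-10-08 overlaps/touches 2030-10-06 through 2030-10-09 → extend to 2030-10-06 through 2030-10-09.
2030-10-11 through 2030-10-18 is disjoint → start new block.
2030-10-21 through 2030-10-24 is disjoint → start new block.
2030-10-27 through 2030-11-07 is disjoint → start new block.
2030-10-28 through 2030-11-04 overlaps/touches 2030-10-27 through 2030-11-07 → extend to 2030-10-27 through 2030-11-07.
2030-11-01 through 2030-11-05 overlaps/touches 2030-10-27 through 2030-11-07 → extend to 2030-10-27 through 2030-11-07.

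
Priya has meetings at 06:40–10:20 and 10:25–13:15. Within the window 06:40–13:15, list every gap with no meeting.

10:20–10:25

Covered (merged): 06:40–10:20, 10:25–13:15.
Uncovered inside 06:40–13:15: 10:20–10:25.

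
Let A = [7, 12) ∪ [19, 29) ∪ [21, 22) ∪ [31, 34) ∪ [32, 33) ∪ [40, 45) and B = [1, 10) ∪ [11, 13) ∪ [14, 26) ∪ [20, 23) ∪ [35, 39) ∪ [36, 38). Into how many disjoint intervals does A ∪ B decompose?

Merge the first list: [7, 12), [19, 29), [31, 34), [40, 45).
Merge the second list: [1, 10), [11, 13), [14, 26), [35, 39).
A ∪ B = [1, 13), [14, 29), [31, 34), [35, 39), [40, 45).
That is 5 disjoint pieces.

5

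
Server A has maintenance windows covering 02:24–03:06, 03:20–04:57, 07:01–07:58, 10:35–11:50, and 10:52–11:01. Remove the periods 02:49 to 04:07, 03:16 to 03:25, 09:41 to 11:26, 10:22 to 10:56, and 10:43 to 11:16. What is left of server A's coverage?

02:24-02:49, 04:07-04:57, 07:01-07:58, 11:26-11:50

Merge the first list: 02:24-03:06, 03:20-04:57, 07:01-07:58, 10:35-11:50.
Merge the second list: 02:49-04:07, 09:41-11:26.
02:24-03:06 with B removed leaves 02:24-02:49.
03:20-04:57 with B removed leaves 04:07-04:57.
07:01-07:58 is untouched.
10:35-11:50 with B removed leaves 11:26-11:50.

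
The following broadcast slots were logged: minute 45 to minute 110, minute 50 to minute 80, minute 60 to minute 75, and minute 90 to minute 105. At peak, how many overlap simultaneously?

3

Walk the sorted start/end points keeping a running depth.
The depth first hits 3 at minute 60.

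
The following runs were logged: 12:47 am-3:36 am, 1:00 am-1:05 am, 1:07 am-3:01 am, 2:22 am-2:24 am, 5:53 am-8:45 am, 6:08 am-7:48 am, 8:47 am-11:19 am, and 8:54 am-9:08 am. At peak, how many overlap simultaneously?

At 2:22 am, 3 of the intervals are simultaneously active.
No point has more.

3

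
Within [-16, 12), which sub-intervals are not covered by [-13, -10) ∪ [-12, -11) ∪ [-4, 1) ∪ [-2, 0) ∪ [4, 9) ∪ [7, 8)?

Covered (merged): [-13, -10), [-4, 1), [4, 9).
Gaps within [-16, 12): [-16, -13), [-10, -4), [1, 4), [9, 12).

[-16, -13) ∪ [-10, -4) ∪ [1, 4) ∪ [9, 12)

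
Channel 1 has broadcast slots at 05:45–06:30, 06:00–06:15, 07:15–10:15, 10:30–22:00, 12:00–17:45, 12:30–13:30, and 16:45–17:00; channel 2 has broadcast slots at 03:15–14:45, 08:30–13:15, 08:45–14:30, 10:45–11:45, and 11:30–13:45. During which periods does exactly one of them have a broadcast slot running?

03:15-05:45, 06:30-07:15, 10:15-10:30, 14:45-22:00

A, merged: 05:45-06:30, 07:15-10:15, 10:30-22:00.
B, merged: 03:15-14:45.
A \ B = 14:45-22:00.
B \ A = 03:15-05:45, 06:30-07:15, 10:15-10:30.
Union of the two gives the symmetric difference.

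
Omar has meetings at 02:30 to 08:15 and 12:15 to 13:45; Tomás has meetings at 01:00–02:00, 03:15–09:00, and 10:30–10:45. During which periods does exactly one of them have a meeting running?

A but not B: 02:30–03:15, 12:15–13:45.
B but not A: 01:00–02:00, 08:15–09:00, 10:30–10:45.
Combining gives A △ B.

01:00–02:00, 02:30–03:15, 08:15–09:00, 10:30–10:45, 12:15–13:45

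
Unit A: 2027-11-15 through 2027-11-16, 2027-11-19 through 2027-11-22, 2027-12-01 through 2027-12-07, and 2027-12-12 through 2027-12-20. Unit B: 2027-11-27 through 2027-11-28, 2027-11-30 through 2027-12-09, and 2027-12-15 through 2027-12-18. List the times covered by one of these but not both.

A but not B: 2027-11-15 through 2027-11-16, 2027-11-19 through 2027-11-22, 2027-12-12 through 2027-12-14, 2027-12-19 through 2027-12-20.
B but not A: 2027-11-27 through 2027-11-28, 2027-11-30 through 2027-11-30, 2027-12-08 through 2027-12-09.
Combining gives A △ B.

2027-11-15 through 2027-11-16, 2027-11-19 through 2027-11-22, 2027-11-27 through 2027-11-28, 2027-11-30 through 2027-11-30, 2027-12-08 through 2027-12-09, 2027-12-12 through 2027-12-14, 2027-12-19 through 2027-12-20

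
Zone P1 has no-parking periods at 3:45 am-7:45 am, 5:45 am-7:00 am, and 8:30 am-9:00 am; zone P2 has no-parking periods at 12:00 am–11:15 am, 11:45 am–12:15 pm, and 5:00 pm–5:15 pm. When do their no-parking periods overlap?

First set merges to 3:45 am-7:45 am, 8:30 am-9:00 am.
3:45 am-7:45 am meets the second set on 3:45 am-7:45 am.
8:30 am-9:00 am meets the second set on 8:30 am-9:00 am.

3:45 am-7:45 am, 8:30 am-9:00 am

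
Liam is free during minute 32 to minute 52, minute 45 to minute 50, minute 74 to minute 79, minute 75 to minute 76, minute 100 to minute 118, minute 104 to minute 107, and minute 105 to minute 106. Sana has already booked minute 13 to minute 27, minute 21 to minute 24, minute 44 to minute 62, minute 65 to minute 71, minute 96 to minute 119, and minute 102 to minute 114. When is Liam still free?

minute 32 to minute 44, minute 74 to minute 79

A, merged: minute 32 to minute 52, minute 74 to minute 79, minute 100 to minute 118.
B, merged: minute 13 to minute 27, minute 44 to minute 62, minute 65 to minute 71, minute 96 to minute 119.
minute 32 to minute 52 minus B → minute 32 to minute 44.
minute 74 to minute 79: no B overlap → unchanged.
minute 100 to minute 118: fully covered by B → removed.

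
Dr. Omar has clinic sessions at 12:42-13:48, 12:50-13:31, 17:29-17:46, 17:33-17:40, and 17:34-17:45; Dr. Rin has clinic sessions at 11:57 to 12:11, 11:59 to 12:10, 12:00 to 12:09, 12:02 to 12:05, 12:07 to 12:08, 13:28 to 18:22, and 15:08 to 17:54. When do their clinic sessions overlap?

Merge the first list: 12:42–13:48, 17:29–17:46.
Merge the second list: 11:57–12:11, 13:28–18:22.
12:42–13:48 meets the second set on 13:28–13:48.
17:29–17:46 meets the second set on 17:29–17:46.

13:28–13:48, 17:29–17:46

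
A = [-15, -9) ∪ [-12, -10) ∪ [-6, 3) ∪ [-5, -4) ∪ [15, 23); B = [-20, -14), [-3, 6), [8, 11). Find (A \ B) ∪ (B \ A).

Merge the first list: [-15, -9), [-6, 3), [15, 23).
A but not B: [-14, -9), [-6, -3), [15, 23).
B but not A: [-20, -15), [3, 6), [8, 11).
Combining gives A △ B.

[-20, -15) ∪ [-14, -9) ∪ [-6, -3) ∪ [3, 6) ∪ [8, 11) ∪ [15, 23)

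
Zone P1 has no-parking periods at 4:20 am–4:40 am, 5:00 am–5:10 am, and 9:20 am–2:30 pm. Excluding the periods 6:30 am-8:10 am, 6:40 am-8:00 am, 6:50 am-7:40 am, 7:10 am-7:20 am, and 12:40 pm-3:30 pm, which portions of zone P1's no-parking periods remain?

Second set merges to 6:30 am–8:10 am, 12:40 pm–3:30 pm.
4:20 am–4:40 am: no B overlap → unchanged.
5:00 am–5:10 am: no B overlap → unchanged.
9:20 am–2:30 pm minus B → 9:20 am–12:40 pm.

4:20 am–4:40 am, 5:00 am–5:10 am, 9:20 am–12:40 pm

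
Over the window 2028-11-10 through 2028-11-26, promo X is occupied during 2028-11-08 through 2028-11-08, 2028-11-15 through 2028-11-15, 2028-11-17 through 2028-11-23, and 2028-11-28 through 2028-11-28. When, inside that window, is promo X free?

The merged coverage is 2028-11-08 through 2028-11-08, 2028-11-15 through 2028-11-15, 2028-11-17 through 2028-11-23, 2028-11-28 through 2028-11-28.
Gaps within 2028-11-10 through 2028-11-26: 2028-11-10 through 2028-11-14, 2028-11-16 through 2028-11-16, 2028-11-24 through 2028-11-26.

2028-11-10 through 2028-11-14, 2028-11-16 through 2028-11-16, 2028-11-24 through 2028-11-26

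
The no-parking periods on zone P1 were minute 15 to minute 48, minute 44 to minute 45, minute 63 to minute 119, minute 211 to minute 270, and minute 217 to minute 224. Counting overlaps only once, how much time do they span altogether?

Merged: minute 15 to minute 48, minute 63 to minute 119, minute 211 to minute 270.
Lengths: 33 minutes + 56 minutes + 59 minutes = 148 minutes.

148 minutes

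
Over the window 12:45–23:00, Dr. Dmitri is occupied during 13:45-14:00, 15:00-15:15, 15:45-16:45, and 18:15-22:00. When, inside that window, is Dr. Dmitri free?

Covered (merged): 13:45–14:00, 15:00–15:15, 15:45–16:45, 18:15–22:00.
Gaps within 12:45–23:00: 12:45–13:45, 14:00–15:00, 15:15–15:45, 16:45–18:15, 22:00–23:00.

12:45–13:45, 14:00–15:00, 15:15–15:45, 16:45–18:15, 22:00–23:00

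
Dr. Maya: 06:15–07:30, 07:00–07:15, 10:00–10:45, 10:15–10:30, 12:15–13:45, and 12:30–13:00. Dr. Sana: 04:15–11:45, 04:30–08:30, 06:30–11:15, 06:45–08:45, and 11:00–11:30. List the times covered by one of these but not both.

Merge the first list: 06:15–07:30, 10:00–10:45, 12:15–13:45.
Merge the second list: 04:15–11:45.
Only in the first: 12:15–13:45.
Only in the second: 04:15–06:15, 07:30–10:00, 10:45–11:45.
Together these are the periods covered by exactly one.

04:15–06:15, 07:30–10:00, 10:45–11:45, 12:15–13:45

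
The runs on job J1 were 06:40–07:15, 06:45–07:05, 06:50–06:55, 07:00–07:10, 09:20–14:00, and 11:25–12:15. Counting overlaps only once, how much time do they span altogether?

Merged: 06:40–07:15, 09:20–14:00.
Lengths: 35 min + 4 h 40 min = 5 h 15 min.

5 h 15 min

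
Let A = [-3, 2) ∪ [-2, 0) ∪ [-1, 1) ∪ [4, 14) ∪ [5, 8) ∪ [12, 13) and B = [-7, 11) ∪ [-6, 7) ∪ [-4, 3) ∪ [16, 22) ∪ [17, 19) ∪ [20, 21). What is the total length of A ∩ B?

Merge the first list: [-3, 2), [4, 14).
Merge the second list: [-7, 11), [16, 22).
A ∩ B = [-3, 2), [4, 11).
Total: 5 + 7 = 12.

12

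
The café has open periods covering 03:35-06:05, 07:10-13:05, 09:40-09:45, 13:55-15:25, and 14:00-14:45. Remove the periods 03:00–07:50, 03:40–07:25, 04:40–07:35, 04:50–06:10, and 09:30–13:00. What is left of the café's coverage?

07:50–09:30, 13:00–13:05, 13:55–15:25

First set merges to 03:35–06:05, 07:10–13:05, 13:55–15:25.
Second set merges to 03:00–07:50, 09:30–13:00.
03:35–06:05: entirely removed.
07:10–13:05 \ B = 07:50–09:30, 13:00–13:05.
13:55–15:25: nothing removed.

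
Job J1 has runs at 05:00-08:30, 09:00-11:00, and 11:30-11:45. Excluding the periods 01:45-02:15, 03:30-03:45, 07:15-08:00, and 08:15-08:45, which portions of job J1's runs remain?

05:00–08:30 with B removed leaves 05:00–07:15, 08:00–08:15.
09:00–11:00 is untouched.
11:30–11:45 is untouched.

05:00–07:15, 08:00–08:15, 09:00–11:00, 11:30–11:45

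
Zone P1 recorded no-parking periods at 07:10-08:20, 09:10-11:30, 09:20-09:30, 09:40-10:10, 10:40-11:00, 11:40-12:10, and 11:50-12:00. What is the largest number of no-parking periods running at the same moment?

2

At 09:20, 2 of the intervals are simultaneously active.
No point has more.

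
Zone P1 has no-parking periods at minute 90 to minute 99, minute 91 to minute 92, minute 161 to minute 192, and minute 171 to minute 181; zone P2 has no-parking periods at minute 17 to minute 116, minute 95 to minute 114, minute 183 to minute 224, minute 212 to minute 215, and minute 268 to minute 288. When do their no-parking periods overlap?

minute 90 to minute 99, minute 183 to minute 192

First set merges to minute 90 to minute 99, minute 161 to minute 192.
Second set merges to minute 17 to minute 116, minute 183 to minute 224, minute 268 to minute 288.
minute 90 to minute 99 overlaps B on minute 90 to minute 99.
minute 161 to minute 192 overlaps B on minute 183 to minute 192.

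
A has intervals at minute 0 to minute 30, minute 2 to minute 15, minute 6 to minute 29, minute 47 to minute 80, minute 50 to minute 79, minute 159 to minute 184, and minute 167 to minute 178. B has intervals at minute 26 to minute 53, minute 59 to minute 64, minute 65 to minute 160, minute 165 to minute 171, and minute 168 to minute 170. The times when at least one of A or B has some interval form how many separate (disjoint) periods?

A, merged: minute 0 to minute 30, minute 47 to minute 80, minute 159 to minute 184.
B, merged: minute 26 to minute 53, minute 59 to minute 64, minute 65 to minute 160, minute 165 to minute 171.
A ∪ B = minute 0 to minute 184.
That is 1 disjoint piece.

1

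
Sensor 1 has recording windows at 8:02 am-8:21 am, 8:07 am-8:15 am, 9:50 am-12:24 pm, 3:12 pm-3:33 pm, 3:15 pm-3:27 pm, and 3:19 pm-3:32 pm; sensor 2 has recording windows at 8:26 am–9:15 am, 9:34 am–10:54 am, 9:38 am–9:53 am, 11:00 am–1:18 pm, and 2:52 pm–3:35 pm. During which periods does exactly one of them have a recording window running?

8:02 am-8:21 am, 8:26 am-9:15 am, 9:34 am-9:50 am, 10:54 am-11:00 am, 12:24 pm-1:18 pm, 2:52 pm-3:12 pm, 3:33 pm-3:35 pm

A, merged: 8:02 am-8:21 am, 9:50 am-12:24 pm, 3:12 pm-3:33 pm.
B, merged: 8:26 am-9:15 am, 9:34 am-10:54 am, 11:00 am-1:18 pm, 2:52 pm-3:35 pm.
A \ B = 8:02 am-8:21 am, 10:54 am-11:00 am.
B \ A = 8:26 am-9:15 am, 9:34 am-9:50 am, 12:24 pm-1:18 pm, 2:52 pm-3:12 pm, 3:33 pm-3:35 pm.
Union of the two gives the symmetric difference.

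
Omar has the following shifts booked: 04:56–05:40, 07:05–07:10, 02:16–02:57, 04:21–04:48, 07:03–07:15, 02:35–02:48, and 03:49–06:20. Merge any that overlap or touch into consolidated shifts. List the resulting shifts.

Sort by start: 02:16–02:57, 02:35–02:48, 03:49–06:20, 04:21–04:48, 04:56–05:40, 07:03–07:15, 07:05–07:10.
02:35–02:48 overlaps/touches 02:16–02:57 → extend to 02:16–02:57.
03:49–06:20 is disjoint → start new block.
04:21–04:48 overlaps/touches 03:49–06:20 → extend to 03:49–06:20.
04:56–05:40 overlaps/touches 03:49–06:20 → extend to 03:49–06:20.
07:03–07:15 is disjoint → start new block.
07:05–07:10 overlaps/touches 07:03–07:15 → extend to 07:03–07:15.

02:16–02:57, 03:49–06:20, 07:03–07:15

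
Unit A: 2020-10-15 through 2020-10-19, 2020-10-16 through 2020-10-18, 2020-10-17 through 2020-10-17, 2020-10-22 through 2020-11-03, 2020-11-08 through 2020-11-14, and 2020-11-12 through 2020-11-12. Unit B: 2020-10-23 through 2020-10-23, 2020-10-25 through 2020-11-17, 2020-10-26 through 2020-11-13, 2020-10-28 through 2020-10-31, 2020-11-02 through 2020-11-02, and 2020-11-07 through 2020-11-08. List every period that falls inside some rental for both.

2020-10-23 through 2020-10-23, 2020-10-25 through 2020-11-03, 2020-11-08 through 2020-11-14

Merge the first list: 2020-10-15 through 2020-10-19, 2020-10-22 through 2020-11-03, 2020-11-08 through 2020-11-14.
Merge the second list: 2020-10-23 through 2020-10-23, 2020-10-25 through 2020-11-17.
2020-10-15 through 2020-10-19 meets no B interval.
2020-10-22 through 2020-11-03 ∩ B → 2020-10-23 through 2020-10-23, 2020-10-25 through 2020-11-03.
2020-11-08 through 2020-11-14 ∩ B → 2020-11-08 through 2020-11-14.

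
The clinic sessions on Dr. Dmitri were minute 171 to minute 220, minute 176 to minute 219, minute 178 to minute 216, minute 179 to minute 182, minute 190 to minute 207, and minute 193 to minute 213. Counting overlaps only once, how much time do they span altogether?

49 minutes

Merged: minute 171 to minute 220.
Length: 49 minutes.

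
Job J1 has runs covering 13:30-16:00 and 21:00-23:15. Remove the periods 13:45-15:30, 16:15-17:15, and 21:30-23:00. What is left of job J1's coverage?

13:30–13:45, 15:30–16:00, 21:00–21:30, 23:00–23:15

13:30–16:00 \ B = 13:30–13:45, 15:30–16:00.
21:00–23:15 \ B = 21:00–21:30, 23:00–23:15.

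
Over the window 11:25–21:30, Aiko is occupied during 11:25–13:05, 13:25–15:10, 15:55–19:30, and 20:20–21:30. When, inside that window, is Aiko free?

Covered (merged): 11:25–13:05, 13:25–15:10, 15:55–19:30, 20:20–21:30.
Uncovered inside 11:25–21:30: 13:05–13:25, 15:10–15:55, 19:30–20:20.

13:05–13:25, 15:10–15:55, 19:30–20:20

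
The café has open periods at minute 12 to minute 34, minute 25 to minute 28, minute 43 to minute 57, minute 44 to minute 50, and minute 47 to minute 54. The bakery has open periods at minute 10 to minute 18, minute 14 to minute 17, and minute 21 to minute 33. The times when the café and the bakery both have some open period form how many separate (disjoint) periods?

Merge the first list: minute 12 to minute 34, minute 43 to minute 57.
Merge the second list: minute 10 to minute 18, minute 21 to minute 33.
A ∩ B = minute 12 to minute 18, minute 21 to minute 33.
That is 2 disjoint pieces.

2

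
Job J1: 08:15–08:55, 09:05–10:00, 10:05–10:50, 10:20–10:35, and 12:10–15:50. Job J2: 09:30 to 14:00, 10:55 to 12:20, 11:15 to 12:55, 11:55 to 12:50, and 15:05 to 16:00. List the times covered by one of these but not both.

A, merged: 08:15-08:55, 09:05-10:00, 10:05-10:50, 12:10-15:50.
B, merged: 09:30-14:00, 15:05-16:00.
Only in the first: 08:15-08:55, 09:05-09:30, 14:00-15:05.
Only in the second: 10:00-10:05, 10:50-12:10, 15:50-16:00.
Together these are the periods covered by exactly one.

08:15-08:55, 09:05-09:30, 10:00-10:05, 10:50-12:10, 14:00-15:05, 15:50-16:00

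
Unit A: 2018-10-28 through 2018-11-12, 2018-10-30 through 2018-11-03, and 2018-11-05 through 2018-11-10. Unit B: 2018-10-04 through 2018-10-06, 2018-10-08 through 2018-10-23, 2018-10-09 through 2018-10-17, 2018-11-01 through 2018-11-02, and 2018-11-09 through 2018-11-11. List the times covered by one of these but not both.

A, merged: 2018-10-28 through 2018-11-12.
B, merged: 2018-10-04 through 2018-10-06, 2018-10-08 through 2018-10-23, 2018-11-01 through 2018-11-02, 2018-11-09 through 2018-11-11.
A but not B: 2018-10-28 through 2018-10-31, 2018-11-03 through 2018-11-08, 2018-11-12 through 2018-11-12.
B but not A: 2018-10-04 through 2018-10-06, 2018-10-08 through 2018-10-23.
Combining gives A △ B.

2018-10-04 through 2018-10-06, 2018-10-08 through 2018-10-23, 2018-10-28 through 2018-10-31, 2018-11-03 through 2018-11-08, 2018-11-12 through 2018-11-12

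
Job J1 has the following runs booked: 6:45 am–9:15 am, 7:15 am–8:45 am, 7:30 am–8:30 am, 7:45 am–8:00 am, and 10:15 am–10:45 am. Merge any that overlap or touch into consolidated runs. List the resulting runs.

6:45 am-9:15 am, 10:15 am-10:45 am

7:15 am-8:45 am overlaps/touches 6:45 am-9:15 am → extend to 6:45 am-9:15 am.
7:30 am-8:30 am overlaps/touches 6:45 am-9:15 am → extend to 6:45 am-9:15 am.
7:45 am-8:00 am overlaps/touches 6:45 am-9:15 am → extend to 6:45 am-9:15 am.
10:15 am-10:45 am is disjoint → start new block.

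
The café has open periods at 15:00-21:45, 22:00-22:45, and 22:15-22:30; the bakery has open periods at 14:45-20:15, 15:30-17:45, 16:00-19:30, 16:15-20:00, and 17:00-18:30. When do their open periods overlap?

15:00-20:15

First set merges to 15:00-21:45, 22:00-22:45.
Second set merges to 14:45-20:15.
15:00-21:45 overlaps B on 15:00-20:15.
22:00-22:45 falls entirely outside B.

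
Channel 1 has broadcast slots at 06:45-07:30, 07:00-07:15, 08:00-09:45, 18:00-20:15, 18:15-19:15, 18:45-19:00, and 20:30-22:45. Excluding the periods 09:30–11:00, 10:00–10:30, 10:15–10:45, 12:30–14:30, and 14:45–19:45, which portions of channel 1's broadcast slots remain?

A, merged: 06:45–07:30, 08:00–09:45, 18:00–20:15, 20:30–22:45.
B, merged: 09:30–11:00, 12:30–14:30, 14:45–19:45.
06:45–07:30: no B overlap → unchanged.
08:00–09:45 minus B → 08:00–09:30.
18:00–20:15 minus B → 19:45–20:15.
20:30–22:45: no B overlap → unchanged.

06:45–07:30, 08:00–09:30, 19:45–20:15, 20:30–22:45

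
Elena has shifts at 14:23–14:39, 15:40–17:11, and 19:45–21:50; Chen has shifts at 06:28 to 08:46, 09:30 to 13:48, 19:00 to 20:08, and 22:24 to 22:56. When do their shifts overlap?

14:23-14:39: no overlap with the second set.
15:40-17:11: no overlap with the second set.
19:45-21:50 meets the second set on 19:45-20:08.

19:45-20:08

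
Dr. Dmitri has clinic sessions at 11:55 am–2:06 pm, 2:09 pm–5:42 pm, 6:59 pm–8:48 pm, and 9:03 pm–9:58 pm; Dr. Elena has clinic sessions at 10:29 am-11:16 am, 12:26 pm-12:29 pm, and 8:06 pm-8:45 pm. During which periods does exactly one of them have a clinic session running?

Only in the first: 11:55 am–12:26 pm, 12:29 pm–2:06 pm, 2:09 pm–5:42 pm, 6:59 pm–8:06 pm, 8:45 pm–8:48 pm, 9:03 pm–9:58 pm.
Only in the second: 10:29 am–11:16 am.
Together these are the periods covered by exactly one.

10:29 am–11:16 am, 11:55 am–12:26 pm, 12:29 pm–2:06 pm, 2:09 pm–5:42 pm, 6:59 pm–8:06 pm, 8:45 pm–8:48 pm, 9:03 pm–9:58 pm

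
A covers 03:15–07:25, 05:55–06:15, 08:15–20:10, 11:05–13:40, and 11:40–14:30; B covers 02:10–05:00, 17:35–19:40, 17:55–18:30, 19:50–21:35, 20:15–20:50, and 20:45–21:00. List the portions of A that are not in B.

05:00-07:25, 08:15-17:35, 19:40-19:50

A, merged: 03:15-07:25, 08:15-20:10.
B, merged: 02:10-05:00, 17:35-19:40, 19:50-21:35.
03:15-07:25 minus B → 05:00-07:25.
08:15-20:10 minus B → 08:15-17:35, 19:40-19:50.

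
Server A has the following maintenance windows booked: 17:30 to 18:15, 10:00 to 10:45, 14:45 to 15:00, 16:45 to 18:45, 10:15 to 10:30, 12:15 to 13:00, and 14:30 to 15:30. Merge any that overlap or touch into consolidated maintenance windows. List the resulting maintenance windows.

Sort by start: 10:00–10:45, 10:15–10:30, 12:15–13:00, 14:30–15:30, 14:45–15:00, 16:45–18:45, 17:30–18:15.
10:15–10:30 overlaps/touches 10:00–10:45 → extend to 10:00–10:45.
12:15–13:00 is disjoint → start new block.
14:30–15:30 is disjoint → start new block.
14:45–15:00 overlaps/touches 14:30–15:30 → extend to 14:30–15:30.
16:45–18:45 is disjoint → start new block.
17:30–18:15 overlaps/touches 16:45–18:45 → extend to 16:45–18:45.

10:00–10:45, 12:15–13:00, 14:30–15:30, 16:45–18:45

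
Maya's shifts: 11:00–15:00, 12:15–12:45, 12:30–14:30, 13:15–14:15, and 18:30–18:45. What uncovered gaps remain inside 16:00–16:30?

The merged coverage is 11:00–15:00, 18:30–18:45.
Complement within 16:00–16:30: 16:00–16:30.

16:00–16:30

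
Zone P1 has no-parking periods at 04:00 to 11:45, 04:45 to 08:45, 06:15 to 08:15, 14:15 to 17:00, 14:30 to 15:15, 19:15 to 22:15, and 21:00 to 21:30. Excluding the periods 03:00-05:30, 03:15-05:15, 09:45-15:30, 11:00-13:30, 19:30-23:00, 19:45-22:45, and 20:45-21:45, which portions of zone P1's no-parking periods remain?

05:30–09:45, 15:30–17:00, 19:15–19:30

Merge the first list: 04:00–11:45, 14:15–17:00, 19:15–22:15.
Merge the second list: 03:00–05:30, 09:45–15:30, 19:30–23:00.
04:00–11:45 with B removed leaves 05:30–09:45.
14:15–17:00 with B removed leaves 15:30–17:00.
19:15–22:15 with B removed leaves 19:15–19:30.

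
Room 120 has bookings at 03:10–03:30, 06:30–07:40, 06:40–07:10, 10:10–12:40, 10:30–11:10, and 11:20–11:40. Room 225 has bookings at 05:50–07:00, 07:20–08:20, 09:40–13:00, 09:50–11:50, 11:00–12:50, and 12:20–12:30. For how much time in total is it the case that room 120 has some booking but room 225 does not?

40 min

A, merged: 03:10–03:30, 06:30–07:40, 10:10–12:40.
B, merged: 05:50–07:00, 07:20–08:20, 09:40–13:00.
A \ B = 03:10–03:30, 07:00–07:20.
Total: 20 min + 20 min = 40 min.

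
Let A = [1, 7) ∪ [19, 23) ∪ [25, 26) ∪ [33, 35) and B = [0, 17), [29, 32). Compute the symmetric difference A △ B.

A but not B: [19, 23), [25, 26), [33, 35).
B but not A: [0, 1), [7, 17), [29, 32).
Combining gives A △ B.

[0, 1) ∪ [7, 17) ∪ [19, 23) ∪ [25, 26) ∪ [29, 32) ∪ [33, 35)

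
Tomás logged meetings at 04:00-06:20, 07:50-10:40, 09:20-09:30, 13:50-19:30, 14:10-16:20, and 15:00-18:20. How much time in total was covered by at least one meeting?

Merged: 04:00–06:20, 07:50–10:40, 13:50–19:30.
Lengths: 2 h 20 min + 2 h 50 min + 5 h 40 min = 10 h 50 min.

10 h 50 min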